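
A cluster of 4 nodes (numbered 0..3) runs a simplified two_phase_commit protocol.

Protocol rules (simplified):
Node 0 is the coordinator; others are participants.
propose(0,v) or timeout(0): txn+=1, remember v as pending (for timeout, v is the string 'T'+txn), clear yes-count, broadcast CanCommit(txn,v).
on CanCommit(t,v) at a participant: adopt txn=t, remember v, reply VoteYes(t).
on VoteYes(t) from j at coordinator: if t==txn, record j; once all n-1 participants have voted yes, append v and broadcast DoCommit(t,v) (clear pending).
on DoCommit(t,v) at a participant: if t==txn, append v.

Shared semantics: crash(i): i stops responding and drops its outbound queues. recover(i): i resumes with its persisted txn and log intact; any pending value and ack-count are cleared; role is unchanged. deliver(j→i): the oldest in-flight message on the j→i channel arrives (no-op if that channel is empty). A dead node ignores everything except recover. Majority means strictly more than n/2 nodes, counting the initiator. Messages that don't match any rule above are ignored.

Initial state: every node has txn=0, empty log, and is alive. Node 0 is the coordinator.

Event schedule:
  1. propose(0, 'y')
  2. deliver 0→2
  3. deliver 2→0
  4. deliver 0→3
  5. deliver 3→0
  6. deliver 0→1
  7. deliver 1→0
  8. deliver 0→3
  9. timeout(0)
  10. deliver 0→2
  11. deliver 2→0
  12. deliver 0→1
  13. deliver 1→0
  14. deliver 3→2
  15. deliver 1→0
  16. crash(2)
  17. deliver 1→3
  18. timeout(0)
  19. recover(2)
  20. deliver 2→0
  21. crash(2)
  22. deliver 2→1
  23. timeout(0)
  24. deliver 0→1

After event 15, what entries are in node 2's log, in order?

y

e1 propose(0,'y'): 0[coor,t=1,-]
e2 deliver 0→2: 2[part,t=1,-]
e3 deliver 2→0: ·
e4 deliver 0→3: 3[part,t=1,-]
e5 deliver 3→0: ·
e6 deliver 0→1: 1[part,t=1,-]
e7 deliver 1→0: 0[coor,t=1,y]
e8 deliver 0→3: 3[part,t=1,y]
e9 timeout(0): 0[coor,t=2,y]
e10 deliver 0→2: 2[part,t=1,y]
e11 deliver 2→0: ·
e12 deliver 0→1: 1[part,t=1,y]
e13 deliver 1→0: ·
e14 deliver 3→2: ·
e15 deliver 1→0: ·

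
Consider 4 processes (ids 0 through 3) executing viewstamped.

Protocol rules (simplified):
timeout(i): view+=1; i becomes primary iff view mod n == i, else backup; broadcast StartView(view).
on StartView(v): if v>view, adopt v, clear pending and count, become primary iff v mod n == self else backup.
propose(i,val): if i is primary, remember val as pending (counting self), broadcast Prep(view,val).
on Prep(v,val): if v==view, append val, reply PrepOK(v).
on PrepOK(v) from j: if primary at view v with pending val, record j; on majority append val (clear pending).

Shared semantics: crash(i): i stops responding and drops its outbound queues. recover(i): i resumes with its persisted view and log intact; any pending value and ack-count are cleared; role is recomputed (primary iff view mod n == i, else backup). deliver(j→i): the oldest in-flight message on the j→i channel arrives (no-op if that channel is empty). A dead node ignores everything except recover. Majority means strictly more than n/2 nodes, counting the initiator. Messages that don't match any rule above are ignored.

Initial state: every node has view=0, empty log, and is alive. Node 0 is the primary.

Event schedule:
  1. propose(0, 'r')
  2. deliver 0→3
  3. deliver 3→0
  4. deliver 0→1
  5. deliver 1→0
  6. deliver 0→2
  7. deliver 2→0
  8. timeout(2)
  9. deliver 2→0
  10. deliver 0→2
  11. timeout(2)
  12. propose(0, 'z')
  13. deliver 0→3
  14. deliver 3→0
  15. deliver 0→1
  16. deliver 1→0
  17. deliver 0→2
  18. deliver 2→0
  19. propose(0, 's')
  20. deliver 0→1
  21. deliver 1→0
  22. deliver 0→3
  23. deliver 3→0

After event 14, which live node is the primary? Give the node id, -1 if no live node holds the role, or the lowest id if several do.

e1 propose(0,'r'): ·
e2 deliver 0→3: 3[back,v=0,r]
e3 deliver 3→0: ·
e4 deliver 0→1: 1[back,v=0,r]
e5 deliver 1→0: 0[prim,v=0,r]
e6 deliver 0→2: 2[back,v=0,r]
e7 deliver 2→0: ·
e8 timeout(2): 2[back,v=1,r]
e9 deliver 2→0: 0[back,v=1,r]
e10 deliver 0→2: ·
e11 timeout(2): 2[prim,v=2,r]
e12 propose(0,'z'): ·
e13 deliver 0→3: ·
e14 deliver 3→0: ·

2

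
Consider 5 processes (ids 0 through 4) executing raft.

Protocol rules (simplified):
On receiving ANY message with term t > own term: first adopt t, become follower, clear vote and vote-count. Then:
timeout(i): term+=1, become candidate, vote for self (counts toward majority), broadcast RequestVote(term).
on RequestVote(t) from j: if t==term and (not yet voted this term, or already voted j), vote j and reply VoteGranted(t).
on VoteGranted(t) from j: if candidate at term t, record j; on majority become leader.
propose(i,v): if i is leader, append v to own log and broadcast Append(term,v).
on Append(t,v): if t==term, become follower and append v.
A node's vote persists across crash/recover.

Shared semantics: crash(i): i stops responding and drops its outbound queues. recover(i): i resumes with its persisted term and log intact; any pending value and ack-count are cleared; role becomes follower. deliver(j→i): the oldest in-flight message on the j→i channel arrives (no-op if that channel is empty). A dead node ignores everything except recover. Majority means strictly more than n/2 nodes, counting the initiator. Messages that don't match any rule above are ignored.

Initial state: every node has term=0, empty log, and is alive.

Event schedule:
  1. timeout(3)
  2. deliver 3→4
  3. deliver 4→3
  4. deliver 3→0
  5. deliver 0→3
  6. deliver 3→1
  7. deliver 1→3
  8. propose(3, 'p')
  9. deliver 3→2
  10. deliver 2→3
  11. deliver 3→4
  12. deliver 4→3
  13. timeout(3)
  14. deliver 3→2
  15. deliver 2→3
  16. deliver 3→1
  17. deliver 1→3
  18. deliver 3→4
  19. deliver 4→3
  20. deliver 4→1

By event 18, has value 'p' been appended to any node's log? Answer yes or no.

e1 timeout(3): 3[cand,t=1,-]
e2 deliver 3→4: 4[foll,t=1,-]
e3 deliver 4→3: ·
e4 deliver 3→0: 0[foll,t=1,-]
e5 deliver 0→3: 3[lead,t=1,-]
e6 deliver 3→1: 1[foll,t=1,-]
e7 deliver 1→3: ·
e8 propose(3,'p'): 3[lead,t=1,p]
e9 deliver 3→2: 2[foll,t=1,-]
e10 deliver 2→3: ·
e11 deliver 3→4: 4[foll,t=1,p]
e12 deliver 4→3: ·
e13 timeout(3): 3[cand,t=2,p]
e14 deliver 3→2: 2[foll,t=1,p]
e15 deliver 2→3: ·
e16 deliver 3→1: 1[foll,t=1,p]
e17 deliver 1→3: ·
e18 deliver 3→4: 4[foll,t=2,p]

yes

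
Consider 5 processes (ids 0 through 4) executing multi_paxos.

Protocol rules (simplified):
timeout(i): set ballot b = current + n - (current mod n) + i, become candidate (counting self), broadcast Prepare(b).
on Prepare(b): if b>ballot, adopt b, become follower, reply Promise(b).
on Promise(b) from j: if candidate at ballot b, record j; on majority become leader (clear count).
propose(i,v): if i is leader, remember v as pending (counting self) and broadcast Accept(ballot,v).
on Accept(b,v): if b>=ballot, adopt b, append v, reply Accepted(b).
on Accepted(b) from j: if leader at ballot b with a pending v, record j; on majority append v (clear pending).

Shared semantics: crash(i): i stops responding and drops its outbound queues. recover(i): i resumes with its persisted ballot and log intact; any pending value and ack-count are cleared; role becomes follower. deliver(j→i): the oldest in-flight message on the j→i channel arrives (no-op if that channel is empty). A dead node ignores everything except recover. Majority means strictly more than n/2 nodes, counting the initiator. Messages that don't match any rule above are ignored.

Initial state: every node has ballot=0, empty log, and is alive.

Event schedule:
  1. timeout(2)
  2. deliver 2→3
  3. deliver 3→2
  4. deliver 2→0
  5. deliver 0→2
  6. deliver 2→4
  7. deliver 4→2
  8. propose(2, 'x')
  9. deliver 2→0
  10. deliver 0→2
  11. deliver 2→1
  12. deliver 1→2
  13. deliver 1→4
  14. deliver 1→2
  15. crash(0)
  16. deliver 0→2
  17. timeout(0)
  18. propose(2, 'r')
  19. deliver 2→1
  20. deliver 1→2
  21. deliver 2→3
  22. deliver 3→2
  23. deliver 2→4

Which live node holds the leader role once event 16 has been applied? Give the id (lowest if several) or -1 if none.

[1] timeout(2) → N2(cand b7 [-])
[2] deliver 2→3 → N3(foll b7 [-])
[3] deliver 3→2 → ∅
[4] deliver 2→0 → N0(foll b7 [-])
[5] deliver 0→2 → N2(lead b7 [-])
[6] deliver 2→4 → N4(foll b7 [-])
[7] deliver 4→2 → ∅
[8] propose(2,'x') → ∅
[9] deliver 2→0 → N0(foll b7 [x])
[10] deliver 0→2 → ∅
[11] deliver 2→1 → N1(foll b7 [-])
[12] deliver 1→2 → ∅
[13] deliver 1→4 → ∅
[14] deliver 1→2 → ∅
[15] crash(0) → N0(✗foll b7 [x])
[16] deliver 0→2 → ∅

2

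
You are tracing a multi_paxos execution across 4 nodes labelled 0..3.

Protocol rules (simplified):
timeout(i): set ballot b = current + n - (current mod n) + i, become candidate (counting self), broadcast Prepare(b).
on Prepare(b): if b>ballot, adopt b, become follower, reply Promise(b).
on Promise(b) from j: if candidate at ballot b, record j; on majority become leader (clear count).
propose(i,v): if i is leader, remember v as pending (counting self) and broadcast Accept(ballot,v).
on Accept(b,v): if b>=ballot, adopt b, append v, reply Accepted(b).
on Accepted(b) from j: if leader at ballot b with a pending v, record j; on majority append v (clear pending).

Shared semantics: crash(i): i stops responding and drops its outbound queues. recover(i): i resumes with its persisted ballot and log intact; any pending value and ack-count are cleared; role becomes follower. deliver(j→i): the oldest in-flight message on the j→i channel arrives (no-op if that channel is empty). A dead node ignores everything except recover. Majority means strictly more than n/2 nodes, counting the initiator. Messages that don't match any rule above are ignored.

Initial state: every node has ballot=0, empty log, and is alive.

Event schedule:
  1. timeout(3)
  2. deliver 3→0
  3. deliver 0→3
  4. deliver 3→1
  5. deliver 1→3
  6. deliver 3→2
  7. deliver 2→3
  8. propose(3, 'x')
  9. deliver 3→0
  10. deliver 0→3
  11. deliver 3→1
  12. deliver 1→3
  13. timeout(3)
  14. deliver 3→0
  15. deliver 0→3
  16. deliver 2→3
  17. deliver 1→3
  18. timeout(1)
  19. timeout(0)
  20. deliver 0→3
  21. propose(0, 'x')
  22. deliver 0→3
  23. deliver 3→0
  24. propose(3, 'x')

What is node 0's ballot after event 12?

7

after 1 — timeout(3): n3:cand/b7/[-]
after 2 — deliver 3→0: n0:foll/b7/[-]
after 3 — deliver 0→3: ·
after 4 — deliver 3→1: n1:foll/b7/[-]
after 5 — deliver 1→3: n3:lead/b7/[-]
after 6 — deliver 3→2: n2:foll/b7/[-]
after 7 — deliver 2→3: ·
after 8 — propose(3,'x'): ·
after 9 — deliver 3→0: n0:foll/b7/[x]
after 10 — deliver 0→3: ·
after 11 — deliver 3→1: n1:foll/b7/[x]
after 12 — deliver 1→3: n3:lead/b7/[x]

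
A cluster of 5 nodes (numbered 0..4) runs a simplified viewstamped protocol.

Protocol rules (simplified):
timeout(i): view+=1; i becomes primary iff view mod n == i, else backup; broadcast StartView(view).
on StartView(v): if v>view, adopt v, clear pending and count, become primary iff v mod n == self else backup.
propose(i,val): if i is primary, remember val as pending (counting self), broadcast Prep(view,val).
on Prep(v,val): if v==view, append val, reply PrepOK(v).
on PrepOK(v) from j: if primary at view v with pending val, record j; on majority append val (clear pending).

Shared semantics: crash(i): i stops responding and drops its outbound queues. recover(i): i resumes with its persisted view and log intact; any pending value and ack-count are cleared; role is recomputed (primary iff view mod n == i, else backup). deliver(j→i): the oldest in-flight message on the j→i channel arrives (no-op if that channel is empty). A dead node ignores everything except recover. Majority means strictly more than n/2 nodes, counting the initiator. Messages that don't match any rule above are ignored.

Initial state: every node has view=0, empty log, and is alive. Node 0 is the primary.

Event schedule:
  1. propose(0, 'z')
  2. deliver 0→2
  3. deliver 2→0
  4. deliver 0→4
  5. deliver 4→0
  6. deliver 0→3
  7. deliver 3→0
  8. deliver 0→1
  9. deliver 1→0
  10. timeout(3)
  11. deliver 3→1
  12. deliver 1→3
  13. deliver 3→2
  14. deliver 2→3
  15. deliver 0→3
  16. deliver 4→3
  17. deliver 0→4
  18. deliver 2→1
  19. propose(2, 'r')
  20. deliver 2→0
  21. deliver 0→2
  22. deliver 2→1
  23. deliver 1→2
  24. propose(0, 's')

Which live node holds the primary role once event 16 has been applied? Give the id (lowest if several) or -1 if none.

0

1. propose(0,'z'):  nop
2. deliver 0→2:  <2:back v0 z>
3. deliver 2→0:  nop
4. deliver 0→4:  <4:back v0 z>
5. deliver 4→0:  <0:prim v0 z>
6. deliver 0→3:  <3:back v0 z>
7. deliver 3→0:  nop
8. deliver 0→1:  <1:back v0 z>
9. deliver 1→0:  nop
10. timeout(3):  <3:back v1 z>
11. deliver 3→1:  <1:prim v1 z>
12. deliver 1→3:  nop
13. deliver 3→2:  <2:back v1 z>
14. deliver 2→3:  nop
15. deliver 0→3:  nop
16. deliver 4→3:  nop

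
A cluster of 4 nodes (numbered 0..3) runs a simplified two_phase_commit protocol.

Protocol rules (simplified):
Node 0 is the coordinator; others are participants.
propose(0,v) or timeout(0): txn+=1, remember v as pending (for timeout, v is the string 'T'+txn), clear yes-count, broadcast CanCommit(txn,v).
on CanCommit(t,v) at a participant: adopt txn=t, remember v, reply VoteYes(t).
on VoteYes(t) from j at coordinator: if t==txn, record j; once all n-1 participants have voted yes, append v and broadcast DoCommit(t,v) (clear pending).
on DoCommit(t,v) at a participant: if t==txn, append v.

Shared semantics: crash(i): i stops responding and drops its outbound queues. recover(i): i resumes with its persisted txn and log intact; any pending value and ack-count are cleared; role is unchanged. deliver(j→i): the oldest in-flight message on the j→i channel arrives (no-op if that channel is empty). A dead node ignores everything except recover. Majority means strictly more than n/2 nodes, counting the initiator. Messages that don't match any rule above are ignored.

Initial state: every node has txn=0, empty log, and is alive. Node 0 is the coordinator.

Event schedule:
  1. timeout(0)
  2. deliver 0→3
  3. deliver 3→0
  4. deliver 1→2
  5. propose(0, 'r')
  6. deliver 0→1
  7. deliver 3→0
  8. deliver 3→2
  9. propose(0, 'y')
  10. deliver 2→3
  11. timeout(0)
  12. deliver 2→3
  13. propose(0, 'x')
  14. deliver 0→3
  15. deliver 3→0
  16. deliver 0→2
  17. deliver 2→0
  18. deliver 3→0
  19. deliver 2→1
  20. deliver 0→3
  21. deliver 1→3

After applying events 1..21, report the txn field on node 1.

[1] timeout(0) → N0(coor t1 [-])
[2] deliver 0→3 → N3(part t1 [-])
[3] deliver 3→0 → ∅
[4] deliver 1→2 → ∅
[5] propose(0,'r') → N0(coor t2 [-])
[6] deliver 0→1 → N1(part t1 [-])
[7] deliver 3→0 → ∅
[8] deliver 3→2 → ∅
[9] propose(0,'y') → N0(coor t3 [-])
[10] deliver 2→3 → ∅
[11] timeout(0) → N0(coor t4 [-])
[12] deliver 2→3 → ∅
[13] propose(0,'x') → N0(coor t5 [-])
[14] deliver 0→3 → N3(part t2 [-])
[15] deliver 3→0 → ∅
[16] deliver 0→2 → N2(part t1 [-])
[17] deliver 2→0 → ∅
[18] deliver 3→0 → ∅
[19] deliver 2→1 → ∅
[20] deliver 0→3 → N3(part t3 [-])
[21] deliver 1→3 → ∅

1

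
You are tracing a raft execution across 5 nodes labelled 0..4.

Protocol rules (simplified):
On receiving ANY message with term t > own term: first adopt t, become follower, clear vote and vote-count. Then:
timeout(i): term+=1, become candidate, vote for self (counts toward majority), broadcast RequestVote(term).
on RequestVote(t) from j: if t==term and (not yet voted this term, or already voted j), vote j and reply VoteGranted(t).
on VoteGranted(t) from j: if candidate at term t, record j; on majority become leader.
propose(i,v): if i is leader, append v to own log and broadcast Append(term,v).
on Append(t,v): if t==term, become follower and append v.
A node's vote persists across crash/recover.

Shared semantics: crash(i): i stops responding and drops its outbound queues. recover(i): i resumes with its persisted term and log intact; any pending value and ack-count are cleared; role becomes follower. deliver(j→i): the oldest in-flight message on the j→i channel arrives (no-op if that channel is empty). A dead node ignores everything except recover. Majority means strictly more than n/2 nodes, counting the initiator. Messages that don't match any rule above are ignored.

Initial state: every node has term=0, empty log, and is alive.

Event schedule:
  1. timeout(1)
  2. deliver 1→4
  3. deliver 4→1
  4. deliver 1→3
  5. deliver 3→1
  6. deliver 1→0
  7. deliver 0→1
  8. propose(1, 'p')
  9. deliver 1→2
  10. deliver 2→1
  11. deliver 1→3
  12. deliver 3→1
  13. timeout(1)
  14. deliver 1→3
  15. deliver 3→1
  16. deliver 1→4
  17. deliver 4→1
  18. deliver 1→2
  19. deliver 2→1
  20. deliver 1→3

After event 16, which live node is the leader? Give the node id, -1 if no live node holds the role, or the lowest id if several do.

-1

after 1 — timeout(1): n1:cand/t1/[-]
after 2 — deliver 1→4: n4:foll/t1/[-]
after 3 — deliver 4→1: ·
after 4 — deliver 1→3: n3:foll/t1/[-]
after 5 — deliver 3→1: n1:lead/t1/[-]
after 6 — deliver 1→0: n0:foll/t1/[-]
after 7 — deliver 0→1: ·
after 8 — propose(1,'p'): n1:lead/t1/[p]
after 9 — deliver 1→2: n2:foll/t1/[-]
after 10 — deliver 2→1: ·
after 11 — deliver 1→3: n3:foll/t1/[p]
after 12 — deliver 3→1: ·
after 13 — timeout(1): n1:cand/t2/[p]
after 14 — deliver 1→3: n3:foll/t2/[p]
after 15 — deliver 3→1: ·
after 16 — deliver 1→4: n4:foll/t1/[p]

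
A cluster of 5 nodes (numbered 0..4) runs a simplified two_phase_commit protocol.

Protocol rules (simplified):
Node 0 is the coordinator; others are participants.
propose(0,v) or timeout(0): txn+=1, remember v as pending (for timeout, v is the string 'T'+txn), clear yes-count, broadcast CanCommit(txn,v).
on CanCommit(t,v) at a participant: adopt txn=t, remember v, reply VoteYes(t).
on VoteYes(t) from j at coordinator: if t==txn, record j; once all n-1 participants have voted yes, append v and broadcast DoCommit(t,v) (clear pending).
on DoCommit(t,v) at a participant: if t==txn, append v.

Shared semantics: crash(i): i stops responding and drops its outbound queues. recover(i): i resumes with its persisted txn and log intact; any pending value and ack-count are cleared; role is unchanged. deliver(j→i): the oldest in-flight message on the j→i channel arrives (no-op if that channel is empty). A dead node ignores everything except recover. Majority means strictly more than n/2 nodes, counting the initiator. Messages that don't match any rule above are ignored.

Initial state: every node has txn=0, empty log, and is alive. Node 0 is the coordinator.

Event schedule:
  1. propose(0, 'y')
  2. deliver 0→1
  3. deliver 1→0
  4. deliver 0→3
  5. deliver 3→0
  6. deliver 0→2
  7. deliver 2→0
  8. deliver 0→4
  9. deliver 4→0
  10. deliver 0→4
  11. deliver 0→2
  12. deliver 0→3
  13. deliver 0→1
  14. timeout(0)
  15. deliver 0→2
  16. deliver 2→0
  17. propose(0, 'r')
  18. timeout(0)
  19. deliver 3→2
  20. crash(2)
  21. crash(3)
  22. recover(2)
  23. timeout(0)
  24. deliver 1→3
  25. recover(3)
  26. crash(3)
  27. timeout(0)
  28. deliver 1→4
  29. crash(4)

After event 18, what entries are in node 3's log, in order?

y

e1 propose(0,'y'): 0[coor,t=1,-]
e2 deliver 0→1: 1[part,t=1,-]
e3 deliver 1→0: ·
e4 deliver 0→3: 3[part,t=1,-]
e5 deliver 3→0: ·
e6 deliver 0→2: 2[part,t=1,-]
e7 deliver 2→0: ·
e8 deliver 0→4: 4[part,t=1,-]
e9 deliver 4→0: 0[coor,t=1,y]
e10 deliver 0→4: 4[part,t=1,y]
e11 deliver 0→2: 2[part,t=1,y]
e12 deliver 0→3: 3[part,t=1,y]
e13 deliver 0→1: 1[part,t=1,y]
e14 timeout(0): 0[coor,t=2,y]
e15 deliver 0→2: 2[part,t=2,y]
e16 deliver 2→0: ·
e17 propose(0,'r'): 0[coor,t=3,y]
e18 timeout(0): 0[coor,t=4,y]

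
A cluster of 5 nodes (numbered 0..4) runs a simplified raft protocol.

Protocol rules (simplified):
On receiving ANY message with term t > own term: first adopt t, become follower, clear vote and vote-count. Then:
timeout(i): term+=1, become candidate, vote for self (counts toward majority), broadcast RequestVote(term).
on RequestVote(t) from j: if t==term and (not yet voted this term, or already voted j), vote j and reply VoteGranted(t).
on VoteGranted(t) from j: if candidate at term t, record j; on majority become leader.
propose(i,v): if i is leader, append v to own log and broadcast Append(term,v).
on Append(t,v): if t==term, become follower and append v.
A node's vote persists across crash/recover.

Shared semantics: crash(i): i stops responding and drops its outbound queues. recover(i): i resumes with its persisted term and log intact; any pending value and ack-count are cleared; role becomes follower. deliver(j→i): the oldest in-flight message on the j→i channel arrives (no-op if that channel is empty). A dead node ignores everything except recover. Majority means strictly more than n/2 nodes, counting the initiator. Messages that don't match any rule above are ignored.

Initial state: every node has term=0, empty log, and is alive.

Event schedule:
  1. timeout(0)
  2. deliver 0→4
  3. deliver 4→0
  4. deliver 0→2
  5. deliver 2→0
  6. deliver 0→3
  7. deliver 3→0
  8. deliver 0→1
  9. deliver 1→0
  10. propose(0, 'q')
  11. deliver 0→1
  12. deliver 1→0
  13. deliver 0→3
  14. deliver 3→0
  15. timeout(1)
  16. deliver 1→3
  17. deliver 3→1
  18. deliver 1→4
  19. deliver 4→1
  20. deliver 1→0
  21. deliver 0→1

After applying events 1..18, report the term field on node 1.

2

1. timeout(0):  <0:cand t1 ->
2. deliver 0→4:  <4:foll t1 ->
3. deliver 4→0:  nop
4. deliver 0→2:  <2:foll t1 ->
5. deliver 2→0:  <0:lead t1 ->
6. deliver 0→3:  <3:foll t1 ->
7. deliver 3→0:  nop
8. deliver 0→1:  <1:foll t1 ->
9. deliver 1→0:  nop
10. propose(0,'q'):  <0:lead t1 q>
11. deliver 0→1:  <1:foll t1 q>
12. deliver 1→0:  nop
13. deliver 0→3:  <3:foll t1 q>
14. deliver 3→0:  nop
15. timeout(1):  <1:cand t2 q>
16. deliver 1→3:  <3:foll t2 q>
17. deliver 3→1:  nop
18. deliver 1→4:  <4:foll t2 ->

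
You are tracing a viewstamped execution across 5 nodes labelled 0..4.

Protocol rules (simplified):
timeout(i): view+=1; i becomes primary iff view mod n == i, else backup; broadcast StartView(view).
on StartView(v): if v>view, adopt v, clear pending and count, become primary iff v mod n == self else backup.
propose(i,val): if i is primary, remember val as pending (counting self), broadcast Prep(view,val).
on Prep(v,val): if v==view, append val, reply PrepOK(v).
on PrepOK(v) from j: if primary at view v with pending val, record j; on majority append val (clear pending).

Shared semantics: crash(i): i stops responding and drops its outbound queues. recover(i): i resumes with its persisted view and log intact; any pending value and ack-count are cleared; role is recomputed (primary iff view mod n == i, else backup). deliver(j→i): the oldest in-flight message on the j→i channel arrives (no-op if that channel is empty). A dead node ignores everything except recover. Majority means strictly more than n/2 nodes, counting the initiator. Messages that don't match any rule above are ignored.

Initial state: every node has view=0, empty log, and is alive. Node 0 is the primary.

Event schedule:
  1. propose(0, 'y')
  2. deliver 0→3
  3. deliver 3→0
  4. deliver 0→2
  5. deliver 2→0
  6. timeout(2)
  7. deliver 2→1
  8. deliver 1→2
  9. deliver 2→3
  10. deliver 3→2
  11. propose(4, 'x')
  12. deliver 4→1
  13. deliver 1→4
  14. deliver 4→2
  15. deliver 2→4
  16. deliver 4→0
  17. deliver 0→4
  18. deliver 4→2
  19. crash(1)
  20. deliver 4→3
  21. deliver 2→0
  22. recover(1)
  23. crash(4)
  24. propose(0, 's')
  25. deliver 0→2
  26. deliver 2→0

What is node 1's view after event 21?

step 1 propose(0,'y'): —
step 2 deliver 0→3: 3={back,v=0,log=y}
step 3 deliver 3→0: —
step 4 deliver 0→2: 2={back,v=0,log=y}
step 5 deliver 2→0: 0={prim,v=0,log=y}
step 6 timeout(2): 2={back,v=1,log=y}
step 7 deliver 2→1: 1={prim,v=1,log=-}
step 8 deliver 1→2: —
step 9 deliver 2→3: 3={back,v=1,log=y}
step 10 deliver 3→2: —
step 11 propose(4,'x'): —
step 12 deliver 4→1: —
step 13 deliver 1→4: —
step 14 deliver 4→2: —
step 15 deliver 2→4: 4={back,v=1,log=-}
step 16 deliver 4→0: —
step 17 deliver 0→4: —
step 18 deliver 4→2: —
step 19 crash(1): 1={✗prim,v=1,log=-}
step 20 deliver 4→3: —
step 21 deliver 2→0: 0={back,v=1,log=y}

1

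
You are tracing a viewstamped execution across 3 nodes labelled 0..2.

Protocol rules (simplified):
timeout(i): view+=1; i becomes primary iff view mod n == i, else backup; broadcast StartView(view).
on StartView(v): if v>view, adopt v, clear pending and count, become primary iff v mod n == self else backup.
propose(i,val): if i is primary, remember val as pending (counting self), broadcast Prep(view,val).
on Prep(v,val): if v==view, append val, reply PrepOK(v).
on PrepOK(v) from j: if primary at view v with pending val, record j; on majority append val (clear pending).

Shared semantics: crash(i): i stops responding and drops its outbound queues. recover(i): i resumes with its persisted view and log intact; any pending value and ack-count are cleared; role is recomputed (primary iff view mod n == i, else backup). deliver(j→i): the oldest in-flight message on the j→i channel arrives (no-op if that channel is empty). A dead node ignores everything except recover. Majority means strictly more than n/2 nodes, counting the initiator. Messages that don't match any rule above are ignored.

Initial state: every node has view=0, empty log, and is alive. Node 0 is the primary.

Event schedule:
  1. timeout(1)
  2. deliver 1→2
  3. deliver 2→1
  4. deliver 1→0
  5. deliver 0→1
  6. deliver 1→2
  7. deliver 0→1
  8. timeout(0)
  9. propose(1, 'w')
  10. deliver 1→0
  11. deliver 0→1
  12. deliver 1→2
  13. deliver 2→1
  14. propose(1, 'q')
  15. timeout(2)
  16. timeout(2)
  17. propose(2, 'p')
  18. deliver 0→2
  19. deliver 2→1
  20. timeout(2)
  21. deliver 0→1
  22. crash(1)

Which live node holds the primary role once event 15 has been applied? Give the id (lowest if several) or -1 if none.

2

e1 timeout(1): 1[prim,v=1,-]
e2 deliver 1→2: 2[back,v=1,-]
e3 deliver 2→1: ·
e4 deliver 1→0: 0[back,v=1,-]
e5 deliver 0→1: ·
e6 deliver 1→2: ·
e7 deliver 0→1: ·
e8 timeout(0): 0[back,v=2,-]
e9 propose(1,'w'): ·
e10 deliver 1→0: ·
e11 deliver 0→1: 1[back,v=2,-]
e12 deliver 1→2: 2[back,v=1,w]
e13 deliver 2→1: ·
e14 propose(1,'q'): ·
e15 timeout(2): 2[prim,v=2,w]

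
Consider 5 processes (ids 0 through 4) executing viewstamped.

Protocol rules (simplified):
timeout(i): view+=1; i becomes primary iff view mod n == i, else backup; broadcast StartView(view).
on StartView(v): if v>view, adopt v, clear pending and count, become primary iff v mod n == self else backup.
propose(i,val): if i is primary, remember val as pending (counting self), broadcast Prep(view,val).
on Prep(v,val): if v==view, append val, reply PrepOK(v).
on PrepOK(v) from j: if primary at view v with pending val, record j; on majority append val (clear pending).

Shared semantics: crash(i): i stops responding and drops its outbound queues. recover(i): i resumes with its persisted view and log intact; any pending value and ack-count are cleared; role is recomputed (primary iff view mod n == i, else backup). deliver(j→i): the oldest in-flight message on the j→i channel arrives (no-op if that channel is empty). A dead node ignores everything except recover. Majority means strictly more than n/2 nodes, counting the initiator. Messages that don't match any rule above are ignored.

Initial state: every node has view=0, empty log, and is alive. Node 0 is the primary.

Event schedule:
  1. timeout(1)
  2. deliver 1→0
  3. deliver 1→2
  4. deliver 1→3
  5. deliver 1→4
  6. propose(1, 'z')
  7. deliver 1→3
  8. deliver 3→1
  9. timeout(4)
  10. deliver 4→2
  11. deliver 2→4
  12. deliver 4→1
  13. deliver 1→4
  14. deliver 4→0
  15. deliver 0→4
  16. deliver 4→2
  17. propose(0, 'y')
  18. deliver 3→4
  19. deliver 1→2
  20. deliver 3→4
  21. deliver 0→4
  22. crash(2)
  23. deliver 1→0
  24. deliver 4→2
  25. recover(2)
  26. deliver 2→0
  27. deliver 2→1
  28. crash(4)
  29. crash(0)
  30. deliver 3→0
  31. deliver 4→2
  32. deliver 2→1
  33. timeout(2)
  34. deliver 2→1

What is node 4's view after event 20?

step 1 timeout(1): 1={prim,v=1,log=-}
step 2 deliver 1→0: 0={back,v=1,log=-}
step 3 deliver 1→2: 2={back,v=1,log=-}
step 4 deliver 1→3: 3={back,v=1,log=-}
step 5 deliver 1→4: 4={back,v=1,log=-}
step 6 propose(1,'z'): —
step 7 deliver 1→3: 3={back,v=1,log=z}
step 8 deliver 3→1: —
step 9 timeout(4): 4={back,v=2,log=-}
step 10 deliver 4→2: 2={prim,v=2,log=-}
step 11 deliver 2→4: —
step 12 deliver 4→1: 1={back,v=2,log=-}
step 13 deliver 1→4: —
step 14 deliver 4→0: 0={back,v=2,log=-}
step 15 deliver 0→4: —
step 16 deliver 4→2: —
step 17 propose(0,'y'): —
step 18 deliver 3→4: —
step 19 deliver 1→2: —
step 20 deliver 3→4: —

2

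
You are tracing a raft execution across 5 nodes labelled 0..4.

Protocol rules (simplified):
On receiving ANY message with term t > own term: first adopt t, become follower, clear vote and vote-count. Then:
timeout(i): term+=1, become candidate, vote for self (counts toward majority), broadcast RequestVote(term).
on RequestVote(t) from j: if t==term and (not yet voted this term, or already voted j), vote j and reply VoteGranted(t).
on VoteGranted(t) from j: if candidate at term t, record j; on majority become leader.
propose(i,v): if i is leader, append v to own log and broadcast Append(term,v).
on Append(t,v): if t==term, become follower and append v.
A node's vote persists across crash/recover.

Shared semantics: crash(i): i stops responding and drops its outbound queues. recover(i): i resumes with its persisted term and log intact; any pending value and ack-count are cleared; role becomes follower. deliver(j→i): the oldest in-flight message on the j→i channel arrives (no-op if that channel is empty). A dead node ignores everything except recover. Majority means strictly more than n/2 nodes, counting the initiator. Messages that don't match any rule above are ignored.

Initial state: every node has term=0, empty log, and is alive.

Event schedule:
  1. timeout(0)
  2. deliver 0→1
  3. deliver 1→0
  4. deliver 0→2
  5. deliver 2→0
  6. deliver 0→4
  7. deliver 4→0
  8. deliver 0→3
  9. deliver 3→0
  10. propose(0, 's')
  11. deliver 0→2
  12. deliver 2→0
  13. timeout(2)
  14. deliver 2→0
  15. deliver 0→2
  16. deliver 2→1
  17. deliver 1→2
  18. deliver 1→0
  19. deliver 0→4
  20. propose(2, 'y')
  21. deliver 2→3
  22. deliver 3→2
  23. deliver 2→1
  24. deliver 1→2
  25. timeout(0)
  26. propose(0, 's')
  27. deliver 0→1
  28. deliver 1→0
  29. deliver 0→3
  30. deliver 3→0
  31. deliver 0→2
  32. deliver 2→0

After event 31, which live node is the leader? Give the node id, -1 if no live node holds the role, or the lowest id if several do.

-1

1. timeout(0):  <0:cand t1 ->
2. deliver 0→1:  <1:foll t1 ->
3. deliver 1→0:  nop
4. deliver 0→2:  <2:foll t1 ->
5. deliver 2→0:  <0:lead t1 ->
6. deliver 0→4:  <4:foll t1 ->
7. deliver 4→0:  nop
8. deliver 0→3:  <3:foll t1 ->
9. deliver 3→0:  nop
10. propose(0,'s'):  <0:lead t1 s>
11. deliver 0→2:  <2:foll t1 s>
12. deliver 2→0:  nop
13. timeout(2):  <2:cand t2 s>
14. deliver 2→0:  <0:foll t2 s>
15. deliver 0→2:  nop
16. deliver 2→1:  <1:foll t2 ->
17. deliver 1→2:  <2:lead t2 s>
18. deliver 1→0:  nop
19. deliver 0→4:  <4:foll t1 s>
20. propose(2,'y'):  <2:lead t2 s,y>
21. deliver 2→3:  <3:foll t2 ->
22. deliver 3→2:  nop
23. deliver 2→1:  <1:foll t2 y>
24. deliver 1→2:  nop
25. timeout(0):  <0:cand t3 s>
26. propose(0,'s'):  nop
27. deliver 0→1:  nop
28. deliver 1→0:  nop
29. deliver 0→3:  nop
30. deliver 3→0:  nop
31. deliver 0→2:  <2:foll t3 s,y>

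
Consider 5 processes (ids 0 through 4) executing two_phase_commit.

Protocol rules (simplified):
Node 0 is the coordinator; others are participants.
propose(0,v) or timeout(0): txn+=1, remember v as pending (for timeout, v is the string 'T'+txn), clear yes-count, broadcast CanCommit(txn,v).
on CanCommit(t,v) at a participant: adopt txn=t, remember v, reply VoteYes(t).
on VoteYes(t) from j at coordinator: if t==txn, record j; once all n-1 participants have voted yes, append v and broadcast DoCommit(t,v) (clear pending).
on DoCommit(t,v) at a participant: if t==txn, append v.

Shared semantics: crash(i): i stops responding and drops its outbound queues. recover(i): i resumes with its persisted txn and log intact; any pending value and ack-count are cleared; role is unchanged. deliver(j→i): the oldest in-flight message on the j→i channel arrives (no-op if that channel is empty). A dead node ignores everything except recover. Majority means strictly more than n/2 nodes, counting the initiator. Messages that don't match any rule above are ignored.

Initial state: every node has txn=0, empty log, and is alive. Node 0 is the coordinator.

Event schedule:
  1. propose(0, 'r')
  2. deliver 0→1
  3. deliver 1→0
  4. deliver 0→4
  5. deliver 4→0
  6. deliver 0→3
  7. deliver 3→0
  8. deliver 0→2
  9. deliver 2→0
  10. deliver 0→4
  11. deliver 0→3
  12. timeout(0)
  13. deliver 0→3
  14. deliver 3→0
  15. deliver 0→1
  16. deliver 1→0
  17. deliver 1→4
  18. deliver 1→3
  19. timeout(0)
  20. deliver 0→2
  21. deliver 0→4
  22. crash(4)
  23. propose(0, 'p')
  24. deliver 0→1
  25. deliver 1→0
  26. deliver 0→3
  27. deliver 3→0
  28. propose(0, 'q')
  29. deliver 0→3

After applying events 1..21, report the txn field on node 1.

1

step 1 propose(0,'r'): 0={coor,t=1,log=-}
step 2 deliver 0→1: 1={part,t=1,log=-}
step 3 deliver 1→0: —
step 4 deliver 0→4: 4={part,t=1,log=-}
step 5 deliver 4→0: —
step 6 deliver 0→3: 3={part,t=1,log=-}
step 7 deliver 3→0: —
step 8 deliver 0→2: 2={part,t=1,log=-}
step 9 deliver 2→0: 0={coor,t=1,log=r}
step 10 deliver 0→4: 4={part,t=1,log=r}
step 11 deliver 0→3: 3={part,t=1,log=r}
step 12 timeout(0): 0={coor,t=2,log=r}
step 13 deliver 0→3: 3={part,t=2,log=r}
step 14 deliver 3→0: —
step 15 deliver 0→1: 1={part,t=1,log=r}
step 16 deliver 1→0: —
step 17 deliver 1→4: —
step 18 deliver 1→3: —
step 19 timeout(0): 0={coor,t=3,log=r}
step 20 deliver 0→2: 2={part,t=1,log=r}
step 21 deliver 0→4: 4={part,t=2,log=r}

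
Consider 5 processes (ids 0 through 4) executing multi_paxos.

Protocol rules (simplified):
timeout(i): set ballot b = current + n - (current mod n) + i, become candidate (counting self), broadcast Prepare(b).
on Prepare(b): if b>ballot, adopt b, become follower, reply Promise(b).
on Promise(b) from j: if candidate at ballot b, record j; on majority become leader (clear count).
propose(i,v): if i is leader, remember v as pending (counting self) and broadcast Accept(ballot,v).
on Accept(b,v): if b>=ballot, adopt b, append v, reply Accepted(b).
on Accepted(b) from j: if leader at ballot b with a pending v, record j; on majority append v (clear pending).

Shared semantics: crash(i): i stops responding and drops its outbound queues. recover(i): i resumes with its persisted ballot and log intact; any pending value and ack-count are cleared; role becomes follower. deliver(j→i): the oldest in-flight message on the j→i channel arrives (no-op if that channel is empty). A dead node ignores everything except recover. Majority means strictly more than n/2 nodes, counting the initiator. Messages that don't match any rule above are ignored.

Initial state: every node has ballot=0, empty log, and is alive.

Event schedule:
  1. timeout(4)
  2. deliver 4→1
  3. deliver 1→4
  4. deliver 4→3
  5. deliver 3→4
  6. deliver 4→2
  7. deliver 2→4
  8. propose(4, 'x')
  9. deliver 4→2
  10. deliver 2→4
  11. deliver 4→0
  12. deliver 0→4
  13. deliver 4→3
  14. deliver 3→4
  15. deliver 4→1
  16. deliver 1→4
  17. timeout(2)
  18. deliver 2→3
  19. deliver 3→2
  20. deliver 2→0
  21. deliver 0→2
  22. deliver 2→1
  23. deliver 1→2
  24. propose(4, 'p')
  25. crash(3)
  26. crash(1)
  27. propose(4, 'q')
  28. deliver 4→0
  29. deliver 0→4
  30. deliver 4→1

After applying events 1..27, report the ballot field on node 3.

12

[1] timeout(4) → N4(cand b9 [-])
[2] deliver 4→1 → N1(foll b9 [-])
[3] deliver 1→4 → ∅
[4] deliver 4→3 → N3(foll b9 [-])
[5] deliver 3→4 → N4(lead b9 [-])
[6] deliver 4→2 → N2(foll b9 [-])
[7] deliver 2→4 → ∅
[8] propose(4,'x') → ∅
[9] deliver 4→2 → N2(foll b9 [x])
[10] deliver 2→4 → ∅
[11] deliver 4→0 → N0(foll b9 [-])
[12] deliver 0→4 → ∅
[13] deliver 4→3 → N3(foll b9 [x])
[14] deliver 3→4 → N4(lead b9 [x])
[15] deliver 4→1 → N1(foll b9 [x])
[16] deliver 1→4 → ∅
[17] timeout(2) → N2(cand b12 [x])
[18] deliver 2→3 → N3(foll b12 [x])
[19] deliver 3→2 → ∅
[20] deliver 2→0 → N0(foll b12 [-])
[21] deliver 0→2 → N2(lead b12 [x])
[22] deliver 2→1 → N1(foll b12 [x])
[23] deliver 1→2 → ∅
[24] propose(4,'p') → ∅
[25] crash(3) → N3(✗foll b12 [x])
[26] crash(1) → N1(✗foll b12 [x])
[27] propose(4,'q') → ∅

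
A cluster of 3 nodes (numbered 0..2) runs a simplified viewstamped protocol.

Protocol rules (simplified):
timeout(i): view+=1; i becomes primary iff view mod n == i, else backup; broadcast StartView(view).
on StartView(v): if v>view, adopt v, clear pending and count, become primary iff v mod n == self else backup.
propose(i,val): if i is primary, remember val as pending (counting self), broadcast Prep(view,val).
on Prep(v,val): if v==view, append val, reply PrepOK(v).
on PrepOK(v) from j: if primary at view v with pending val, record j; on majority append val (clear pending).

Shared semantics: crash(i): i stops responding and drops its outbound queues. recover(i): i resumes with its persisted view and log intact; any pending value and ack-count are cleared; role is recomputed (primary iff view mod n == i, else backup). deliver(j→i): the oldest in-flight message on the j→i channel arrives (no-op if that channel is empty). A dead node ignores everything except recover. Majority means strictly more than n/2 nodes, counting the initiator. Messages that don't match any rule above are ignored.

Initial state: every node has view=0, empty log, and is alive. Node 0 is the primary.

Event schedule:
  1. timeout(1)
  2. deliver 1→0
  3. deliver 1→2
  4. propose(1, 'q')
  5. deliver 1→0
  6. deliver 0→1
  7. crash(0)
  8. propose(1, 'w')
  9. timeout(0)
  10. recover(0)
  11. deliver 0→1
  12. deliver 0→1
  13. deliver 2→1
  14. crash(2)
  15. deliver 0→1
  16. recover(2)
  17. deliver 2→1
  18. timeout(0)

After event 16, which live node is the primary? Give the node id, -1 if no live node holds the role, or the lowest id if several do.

1

step 1 timeout(1): 1={prim,v=1,log=-}
step 2 deliver 1→0: 0={back,v=1,log=-}
step 3 deliver 1→2: 2={back,v=1,log=-}
step 4 propose(1,'q'): —
step 5 deliver 1→0: 0={back,v=1,log=q}
step 6 deliver 0→1: 1={prim,v=1,log=q}
step 7 crash(0): 0={✗back,v=1,log=q}
step 8 propose(1,'w'): —
step 9 timeout(0): —
step 10 recover(0): 0={back,v=1,log=q}
step 11 deliver 0→1: —
step 12 deliver 0→1: —
step 13 deliver 2→1: —
step 14 crash(2): 2={✗back,v=1,log=-}
step 15 deliver 0→1: —
step 16 recover(2): 2={back,v=1,log=-}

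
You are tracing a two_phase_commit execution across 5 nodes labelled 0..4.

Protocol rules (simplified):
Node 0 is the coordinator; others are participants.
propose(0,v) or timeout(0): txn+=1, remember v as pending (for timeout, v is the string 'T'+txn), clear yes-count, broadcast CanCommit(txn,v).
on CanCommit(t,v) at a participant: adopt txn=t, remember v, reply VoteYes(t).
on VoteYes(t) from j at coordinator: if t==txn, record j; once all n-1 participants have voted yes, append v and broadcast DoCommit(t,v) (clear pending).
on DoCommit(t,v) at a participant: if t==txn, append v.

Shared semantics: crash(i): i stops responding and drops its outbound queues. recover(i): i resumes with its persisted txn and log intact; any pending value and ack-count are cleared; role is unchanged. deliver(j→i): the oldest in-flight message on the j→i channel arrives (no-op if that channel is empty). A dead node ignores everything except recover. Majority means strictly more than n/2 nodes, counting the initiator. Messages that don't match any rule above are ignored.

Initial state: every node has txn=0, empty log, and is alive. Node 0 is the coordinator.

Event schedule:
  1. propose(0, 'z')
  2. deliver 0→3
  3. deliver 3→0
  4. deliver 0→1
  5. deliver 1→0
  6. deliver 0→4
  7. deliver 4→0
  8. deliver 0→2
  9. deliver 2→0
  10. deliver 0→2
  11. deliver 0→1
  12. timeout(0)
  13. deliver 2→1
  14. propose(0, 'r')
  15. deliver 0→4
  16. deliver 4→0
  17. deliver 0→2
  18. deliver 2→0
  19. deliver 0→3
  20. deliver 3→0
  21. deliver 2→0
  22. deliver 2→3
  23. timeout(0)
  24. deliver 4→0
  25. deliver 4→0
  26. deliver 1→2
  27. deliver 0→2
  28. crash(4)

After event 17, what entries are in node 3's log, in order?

after 1 — propose(0,'z'): n0:coor/t1/[-]
after 2 — deliver 0→3: n3:part/t1/[-]
after 3 — deliver 3→0: ·
after 4 — deliver 0→1: n1:part/t1/[-]
after 5 — deliver 1→0: ·
after 6 — deliver 0→4: n4:part/t1/[-]
after 7 — deliver 4→0: ·
after 8 — deliver 0→2: n2:part/t1/[-]
after 9 — deliver 2→0: n0:coor/t1/[z]
after 10 — deliver 0→2: n2:part/t1/[z]
after 11 — deliver 0→1: n1:part/t1/[z]
after 12 — timeout(0): n0:coor/t2/[z]
after 13 — deliver 2→1: ·
after 14 — propose(0,'r'): n0:coor/t3/[z]
after 15 — deliver 0→4: n4:part/t1/[z]
after 16 — deliver 4→0: ·
after 17 — deliver 0→2: n2:part/t2/[z]

empty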